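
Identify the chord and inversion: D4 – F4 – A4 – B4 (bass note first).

The pitch classes D, F, A, B arrange in thirds as B–D–F–A: a B half-diminished seventh chord.
D is the third of B half-diminished seventh; third in the bass means first inversion (figured bass 6/5).

B half-diminished seventh, first inversion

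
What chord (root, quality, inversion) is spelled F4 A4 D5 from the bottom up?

D minor, first inversion

The pitch classes F, A, D arrange in thirds as D–F–A: a D minor triad.
The lowest note is F, the third of the chord, so this is first inversion (figured bass 6).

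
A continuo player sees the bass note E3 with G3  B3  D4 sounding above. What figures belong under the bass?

7

The notes E, G, B, D stack in thirds as E–G–B–D — an E minor seventh chord. The bass E is the root, so this is root position: figured 7.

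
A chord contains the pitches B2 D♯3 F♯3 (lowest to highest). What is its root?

B

Reordering B, D#, F# into stacked thirds gives B–D#–F#; the bottom of that stack, B, is the root.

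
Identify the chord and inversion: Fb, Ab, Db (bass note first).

Db minor, first inversion

Reducing to letter names: Fb, Ab, Db. These stack in thirds as Db–Fb–Ab — a Db minor triad.
With the third (Fb) in the bass, the chord is in first inversion (figured bass 6).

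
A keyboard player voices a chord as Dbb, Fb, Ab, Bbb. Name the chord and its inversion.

Bbb minor-major seventh, first inversion

Reducing to letter names: Dbb, Fb, Ab, Bbb. These stack in thirds as Bbb–Dbb–Fb–Ab — a Bbb minor-major seventh chord.
With the third (Dbb) in the bass, the chord is in first inversion (figured bass 6/5).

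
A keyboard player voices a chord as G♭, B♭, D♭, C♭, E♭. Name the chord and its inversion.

Cb major ninth, second inversion

The pitch classes Gb, Bb, Db, Cb, Eb arrange in thirds as Cb–Eb–Gb–Bb–Db: a Cb major ninth chord.
With the fifth (Gb) in the bass, the chord is in second inversion.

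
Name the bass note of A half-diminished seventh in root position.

A

In root position the root is lowest. For A half-diminished seventh (A–C–Eb–G) that is A.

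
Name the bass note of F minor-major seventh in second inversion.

C

The fifth of F minor-major seventh (F–Ab–C–E) is C; that is the bass in second inversion.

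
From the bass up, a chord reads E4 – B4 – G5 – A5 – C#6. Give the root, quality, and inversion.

The distinct note names are E, B, G, A, C#. Stacked in thirds they read A–C#–E–G–B, which is a dominant ninth chord on A.
The lowest note is E, the fifth of the chord, so this is second inversion.

A dominant ninth, second inversion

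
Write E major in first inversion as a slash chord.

First inversion of E major has the third (G#) in the bass. As a slash chord: EM/G#.

EM/G#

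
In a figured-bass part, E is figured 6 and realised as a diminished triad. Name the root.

C#

The figures 6 mean the third of the chord is in the bass. If E is the third of a diminished triad, the root is C# (chord tones C#–E–G).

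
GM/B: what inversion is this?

GM/B means G major with B in the bass. B is the third of G major (G–B–D), so this is first inversion.

first inversion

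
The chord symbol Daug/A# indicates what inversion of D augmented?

second inversion

Daug/A# means D augmented with A# in the bass. A# is the fifth of D augmented (D–F#–A#), so this is second inversion.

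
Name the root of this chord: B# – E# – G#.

E#

The distinct letter names are B#, E#, G#. Arranged as a stack of thirds they read E#–G#–B#, so E# is the root (an E# minor triad).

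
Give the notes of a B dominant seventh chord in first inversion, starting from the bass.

B dominant seventh is B–D#–F#–A. First inversion puts the third (D#) in the bass, with the remaining tones above: D#, F#, A, B.

D#, F#, A, B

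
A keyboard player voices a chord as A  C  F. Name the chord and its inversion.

F major, first inversion

Reducing to letter names: A, C, F. These stack in thirds as F–A–C — an F major triad.
The lowest note is A, the third of the chord, so this is first inversion (figured bass 6).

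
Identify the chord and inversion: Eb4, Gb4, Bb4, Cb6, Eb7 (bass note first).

The distinct note names are Eb, Gb, Bb, Cb. Stacked in thirds they read Cb–Eb–Gb–Bb, which is a major seventh chord on Cb.
With the third (Eb) in the bass, the chord is in first inversion (figured bass 6/5).

Cb major seventh, first inversion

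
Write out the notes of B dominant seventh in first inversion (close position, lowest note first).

The chord tones are B–D#–F#–A. With the third (D#) lowest for first inversion: D#, F#, A, B.

D#, F#, A, B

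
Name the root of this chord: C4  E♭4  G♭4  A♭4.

Ab

The distinct letter names are C, Eb, Gb, Ab. Arranged as a stack of thirds they read Ab–C–Eb–Gb, so Ab is the root (an Ab dominant seventh chord).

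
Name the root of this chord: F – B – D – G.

G

Reordering F, B, D, G into stacked thirds gives G–B–D–F; the bottom of that stack, G, is the root.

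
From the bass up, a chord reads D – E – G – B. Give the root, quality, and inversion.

The pitch classes D, E, G, B arrange in thirds as E–G–B–D: an E minor seventh chord.
With the seventh (D) in the bass, the chord is in third inversion (figured bass 4/2).

E minor seventh, third inversion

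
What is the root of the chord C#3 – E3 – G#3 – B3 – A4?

A

The distinct letter names are C#, E, G#, B, A. Arranged as a stack of thirds they read A–C#–E–G#–B, so A is the root (an A major ninth chord).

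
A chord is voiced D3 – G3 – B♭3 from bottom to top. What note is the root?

G

Reordering D, G, Bb into stacked thirds gives G–Bb–D; the bottom of that stack, G, is the root.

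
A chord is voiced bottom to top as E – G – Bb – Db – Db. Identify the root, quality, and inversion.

The pitch classes E, G, Bb, Db arrange in thirds as E–G–Bb–Db: an E diminished seventh chord.
E is the root of E diminished seventh; root in the bass means root position (figured bass 7).

E diminished seventh, root position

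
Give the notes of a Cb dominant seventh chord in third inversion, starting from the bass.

The chord tones are Cb–Eb–Gb–Bbb. With the seventh (Bbb) lowest for third inversion: Bbb, Cb, Eb, Gb.

Bbb, Cb, Eb, Gb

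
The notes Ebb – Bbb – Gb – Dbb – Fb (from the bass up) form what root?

Reordering Ebb, Bbb, Gb, Dbb, Fb into stacked thirds gives Ebb–Gb–Bbb–Dbb–Fb; the bottom of that stack, Ebb, is the root.

Ebb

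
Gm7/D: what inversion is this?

Gm7/D means G minor seventh with D in the bass. D is the fifth of G minor seventh (G–Bb–D–F), so this is second inversion.

second inversion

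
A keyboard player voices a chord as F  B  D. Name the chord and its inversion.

B diminished, second inversion

Reducing to letter names: F, B, D. These stack in thirds as B–D–F — a B diminished triad.
F is the fifth of B diminished; fifth in the bass means second inversion (figured bass 6/4).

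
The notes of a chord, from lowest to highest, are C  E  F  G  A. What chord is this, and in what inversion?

F major ninth, second inversion

The distinct note names are C, E, F, G, A. Stacked in thirds they read F–A–C–E–G, which is a major ninth chord on F.
The lowest note is C, the fifth of the chord, so this is second inversion.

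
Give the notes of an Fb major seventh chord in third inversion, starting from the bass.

Spelling Fb major seventh: Fb–Ab–Cb–Eb. In third inversion the seventh is bass, giving Eb, Fb, Ab, Cb from the bottom.

Eb, Fb, Ab, Cb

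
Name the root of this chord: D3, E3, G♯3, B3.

Reordering D, E, G#, B into stacked thirds gives E–G#–B–D; the bottom of that stack, E, is the root.

E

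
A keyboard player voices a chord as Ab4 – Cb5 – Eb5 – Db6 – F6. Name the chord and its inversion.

The distinct note names are Ab, Cb, Eb, Db, F. Stacked in thirds they read Db–F–Ab–Cb–Eb, which is a dominant ninth chord on Db.
With the fifth (Ab) in the bass, the chord is in second inversion.

Db dominant ninth, second inversion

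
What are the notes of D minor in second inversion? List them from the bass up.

A, D, F

The chord tones are D–F–A. With the fifth (A) lowest for second inversion: A, D, F.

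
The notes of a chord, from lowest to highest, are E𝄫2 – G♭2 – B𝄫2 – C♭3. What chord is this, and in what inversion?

Cb minor seventh, first inversion

The distinct note names are Ebb, Gb, Bbb, Cb. Stacked in thirds they read Cb–Ebb–Gb–Bbb, which is a minor seventh chord on Cb.
With the third (Ebb) in the bass, the chord is in first inversion (figured bass 6/5).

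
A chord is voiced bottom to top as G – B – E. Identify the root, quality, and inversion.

E minor, first inversion

Reducing to letter names: G, B, E. These stack in thirds as E–G–B — an E minor triad.
G is the third of E minor; third in the bass means first inversion (figured bass 6).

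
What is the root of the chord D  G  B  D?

G

D, G, B are the tones of a G major triad (G–B–D), making G the root.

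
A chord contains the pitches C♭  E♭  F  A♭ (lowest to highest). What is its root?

Reordering Cb, Eb, F, Ab into stacked thirds gives F–Ab–Cb–Eb; the bottom of that stack, F, is the root.

F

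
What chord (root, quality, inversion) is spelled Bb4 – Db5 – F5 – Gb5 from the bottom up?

Gb major seventh, first inversion

The pitch classes Bb, Db, F, Gb arrange in thirds as Gb–Bb–Db–F: a Gb major seventh chord.
Bb is the third of Gb major seventh; third in the bass means first inversion (figured bass 6/5).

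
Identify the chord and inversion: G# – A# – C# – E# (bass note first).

A# minor seventh, third inversion

The distinct note names are G#, A#, C#, E#. Stacked in thirds they read A#–C#–E#–G#, which is a minor seventh chord on A#.
With the seventh (G#) in the bass, the chord is in third inversion (figured bass 4/2).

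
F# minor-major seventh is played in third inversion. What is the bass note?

The seventh of F# minor-major seventh (F#–A–C#–E#) is E#; that is the bass in third inversion.

E#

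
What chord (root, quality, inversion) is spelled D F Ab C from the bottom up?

Reducing to letter names: D, F, Ab, C. These stack in thirds as D–F–Ab–C — a D half-diminished seventh chord.
With the root (D) in the bass, the chord is in root position (figured bass 7).

D half-diminished seventh, root position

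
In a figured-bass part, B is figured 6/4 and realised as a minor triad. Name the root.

E

The figures 6/4 mean the fifth of the chord is in the bass. If B is the fifth of a minor triad, the root is E (chord tones E–G–B).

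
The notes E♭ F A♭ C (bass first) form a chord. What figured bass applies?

The notes Eb, F, Ab, C stack in thirds as F–Ab–C–Eb — an F minor seventh chord. The bass Eb is the seventh, so this is third inversion: figured 4/2.

4/2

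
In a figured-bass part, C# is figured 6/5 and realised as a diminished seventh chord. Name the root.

A#

The figures 6/5 mean the third of the chord is in the bass. If C# is the third of a diminished seventh chord, the root is A# (chord tones A#–C#–E–G).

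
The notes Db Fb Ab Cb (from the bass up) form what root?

Db

The distinct letter names are Db, Fb, Ab, Cb. Arranged as a stack of thirds they read Db–Fb–Ab–Cb, so Db is the root (a Db minor seventh chord).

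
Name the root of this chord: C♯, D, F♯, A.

Reordering C#, D, F#, A into stacked thirds gives D–F#–A–C#; the bottom of that stack, D, is the root.

D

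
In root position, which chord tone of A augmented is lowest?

In root position the root is lowest. For A augmented (A–C#–E#) that is A.

A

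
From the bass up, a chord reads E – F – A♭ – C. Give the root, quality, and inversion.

F minor-major seventh, third inversion

The distinct note names are E, F, Ab, C. Stacked in thirds they read F–Ab–C–E, which is a minor-major seventh chord on F.
With the seventh (E) in the bass, the chord is in third inversion (figured bass 4/2).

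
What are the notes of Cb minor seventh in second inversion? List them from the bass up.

Gb, Bbb, Cb, Ebb

Spelling Cb minor seventh: Cb–Ebb–Gb–Bbb. In second inversion the fifth is bass, giving Gb, Bbb, Cb, Ebb from the bottom.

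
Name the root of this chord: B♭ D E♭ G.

Bb, D, Eb, G are the tones of an Eb major seventh chord (Eb–G–Bb–D), making Eb the root.

Eb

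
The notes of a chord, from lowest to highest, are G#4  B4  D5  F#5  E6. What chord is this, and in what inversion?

Reducing to letter names: G#, B, D, F#, E. These stack in thirds as E–G#–B–D–F# — an E dominant ninth chord.
G# is the third of E dominant ninth; third in the bass means first inversion.

E dominant ninth, first inversion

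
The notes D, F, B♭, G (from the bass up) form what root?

D, F, Bb, G are the tones of a G minor seventh chord (G–Bb–D–F), making G the root.

G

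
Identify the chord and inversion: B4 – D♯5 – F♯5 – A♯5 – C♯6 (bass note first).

B major ninth, root position

The distinct note names are B, D#, F#, A#, C#. Stacked in thirds they read B–D#–F#–A#–C#, which is a major ninth chord on B.
With the root (B) in the bass, the chord is in root position.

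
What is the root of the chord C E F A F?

F

C, E, F, A are the tones of an F major seventh chord (F–A–C–E), making F the root.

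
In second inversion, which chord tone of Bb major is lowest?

F

Bb major is Bb–D–F. Second inversion places the fifth in the bass: F.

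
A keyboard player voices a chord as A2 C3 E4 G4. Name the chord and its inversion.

A minor seventh, root position

The distinct note names are A, C, E, G. Stacked in thirds they read A–C–E–G, which is a minor seventh chord on A.
With the root (A) in the bass, the chord is in root position (figured bass 7).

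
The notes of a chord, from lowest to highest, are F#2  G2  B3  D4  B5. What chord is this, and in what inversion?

G major seventh, third inversion

The pitch classes F#, G, B, D arrange in thirds as G–B–D–F#: a G major seventh chord.
F# is the seventh of G major seventh; seventh in the bass means third inversion (figured bass 4/2).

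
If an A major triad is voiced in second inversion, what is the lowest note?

The fifth of A major (A–C#–E) is E; that is the bass in second inversion.

E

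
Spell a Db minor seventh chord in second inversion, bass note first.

Spelling Db minor seventh: Db–Fb–Ab–Cb. In second inversion the fifth is bass, giving Ab, Cb, Db, Fb from the bottom.

Ab, Cb, Db, Fb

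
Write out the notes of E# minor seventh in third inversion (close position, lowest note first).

D#, E#, G#, B#

E# minor seventh is E#–G#–B#–D#. Third inversion puts the seventh (D#) in the bass, with the remaining tones above: D#, E#, G#, B#.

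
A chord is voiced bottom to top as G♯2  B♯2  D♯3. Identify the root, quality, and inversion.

G# major, root position

Reducing to letter names: G#, B#, D#. These stack in thirds as G#–B#–D# — a G# major triad.
The lowest note is G#, the root of the chord, so this is root position (figured bass 5/3).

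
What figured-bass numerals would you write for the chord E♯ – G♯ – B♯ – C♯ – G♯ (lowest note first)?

6/5

The notes E#, G#, B#, C# stack in thirds as C#–E#–G#–B# — a C# major seventh chord. The bass E# is the third, so this is first inversion: figured 6/5.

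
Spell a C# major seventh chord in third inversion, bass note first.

B#, C#, E#, G#

C# major seventh is C#–E#–G#–B#. Third inversion puts the seventh (B#) in the bass, with the remaining tones above: B#, C#, E#, G#.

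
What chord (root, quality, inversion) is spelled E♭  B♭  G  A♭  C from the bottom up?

Reducing to letter names: Eb, Bb, G, Ab, C. These stack in thirds as Ab–C–Eb–G–Bb — an Ab major ninth chord.
Eb is the fifth of Ab major ninth; fifth in the bass means second inversion.

Ab major ninth, second inversion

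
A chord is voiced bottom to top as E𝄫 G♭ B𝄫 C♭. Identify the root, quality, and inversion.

Cb minor seventh, first inversion

The pitch classes Ebb, Gb, Bbb, Cb arrange in thirds as Cb–Ebb–Gb–Bbb: a Cb minor seventh chord.
The lowest note is Ebb, the third of the chord, so this is first inversion (figured bass 6/5).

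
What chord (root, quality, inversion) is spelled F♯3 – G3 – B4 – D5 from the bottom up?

G major seventh, third inversion

Reducing to letter names: F#, G, B, D. These stack in thirds as G–B–D–F# — a G major seventh chord.
The lowest note is F#, the seventh of the chord, so this is third inversion (figured bass 4/2).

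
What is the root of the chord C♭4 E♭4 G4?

The distinct letter names are Cb, Eb, G. Arranged as a stack of thirds they read Cb–Eb–G, so Cb is the root (a Cb augmented triad).

Cb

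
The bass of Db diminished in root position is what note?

Db diminished is Db–Fb–Abb. Root position places the root in the bass: Db.

Db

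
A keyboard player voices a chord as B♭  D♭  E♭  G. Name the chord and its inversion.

Eb dominant seventh, second inversion

The pitch classes Bb, Db, Eb, G arrange in thirds as Eb–G–Bb–Db: an Eb dominant seventh chord.
The lowest note is Bb, the fifth of the chord, so this is second inversion (figured bass 4/3).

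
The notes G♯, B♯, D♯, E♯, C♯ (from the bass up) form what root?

The distinct letter names are G#, B#, D#, E#, C#. Arranged as a stack of thirds they read C#–E#–G#–B#–D#, so C# is the root (a C# major ninth chord).

C#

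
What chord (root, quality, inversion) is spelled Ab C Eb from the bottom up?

Ab major, root position

The pitch classes Ab, C, Eb arrange in thirds as Ab–C–Eb: an Ab major triad.
Ab is the root of Ab major; root in the bass means root position (figured bass 5/3).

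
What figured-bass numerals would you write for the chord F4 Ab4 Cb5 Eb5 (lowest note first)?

7

The notes F, Ab, Cb, Eb stack in thirds as F–Ab–Cb–Eb — an F half-diminished seventh chord. The bass F is the root, so this is root position: figured 7.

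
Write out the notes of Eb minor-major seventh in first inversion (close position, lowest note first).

Gb, Bb, D, Eb

The chord tones are Eb–Gb–Bb–D. With the third (Gb) lowest for first inversion: Gb, Bb, D, Eb.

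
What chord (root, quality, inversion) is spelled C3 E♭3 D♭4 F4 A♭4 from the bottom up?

The distinct note names are C, Eb, Db, F, Ab. Stacked in thirds they read Db–F–Ab–C–Eb, which is a major ninth chord on Db.
C is the seventh of Db major ninth; seventh in the bass means third inversion.

Db major ninth, third inversion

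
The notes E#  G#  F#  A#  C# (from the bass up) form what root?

Reordering E#, G#, F#, A#, C# into stacked thirds gives F#–A#–C#–E#–G#; the bottom of that stack, F#, is the root.

F#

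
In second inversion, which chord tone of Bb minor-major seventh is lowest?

The fifth of Bb minor-major seventh (Bb–Db–F–A) is F; that is the bass in second inversion.

F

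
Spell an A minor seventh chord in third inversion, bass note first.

G, A, C, E

The chord tones are A–C–E–G. With the seventh (G) lowest for third inversion: G, A, C, E.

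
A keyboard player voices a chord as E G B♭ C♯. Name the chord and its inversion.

C# diminished seventh, first inversion

The pitch classes E, G, Bb, C# arrange in thirds as C#–E–G–Bb: a C# diminished seventh chord.
The lowest note is E, the third of the chord, so this is first inversion (figured bass 6/5).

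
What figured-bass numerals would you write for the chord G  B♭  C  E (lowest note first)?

The notes G, Bb, C, E stack in thirds as C–E–G–Bb — a C dominant seventh chord. The bass G is the fifth, so this is second inversion: figured 4/3.

4/3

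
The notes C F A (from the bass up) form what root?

C, F, A are the tones of an F major triad (F–A–C), making F the root.

F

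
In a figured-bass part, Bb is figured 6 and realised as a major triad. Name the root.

The figures 6 mean the third of the chord is in the bass. If Bb is the third of a major triad, the root is Gb (chord tones Gb–Bb–Db).

Gb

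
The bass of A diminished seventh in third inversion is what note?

In third inversion the seventh is lowest. For A diminished seventh (A–C–Eb–Gb) that is Gb.

Gb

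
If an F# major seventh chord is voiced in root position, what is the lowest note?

F#

The root of F# major seventh (F#–A#–C#–E#) is F#; that is the bass in root position.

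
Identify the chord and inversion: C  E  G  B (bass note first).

C major seventh, root position

The distinct note names are C, E, G, B. Stacked in thirds they read C–E–G–B, which is a major seventh chord on C.
With the root (C) in the bass, the chord is in root position (figured bass 7).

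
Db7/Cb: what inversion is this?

third inversion

Db7/Cb means Db dominant seventh with Cb in the bass. Cb is the seventh of Db dominant seventh (Db–F–Ab–Cb), so this is third inversion.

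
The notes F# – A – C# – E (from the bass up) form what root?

F#, A, C#, E are the tones of an F# minor seventh chord (F#–A–C#–E), making F# the root.

F#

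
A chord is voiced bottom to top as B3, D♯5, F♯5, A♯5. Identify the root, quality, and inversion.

B major seventh, root position

Reducing to letter names: B, D#, F#, A#. These stack in thirds as B–D#–F#–A# — a B major seventh chord.
With the root (B) in the bass, the chord is in root position (figured bass 7).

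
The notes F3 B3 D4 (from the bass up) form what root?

B

F, B, D are the tones of a B diminished triad (B–D–F), making B the root.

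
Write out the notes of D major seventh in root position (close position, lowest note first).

D, F#, A, C#

The chord tones are D–F#–A–C#. With the root (D) lowest for root position: D, F#, A, C#.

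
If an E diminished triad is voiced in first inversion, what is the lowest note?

In first inversion the third is lowest. For E diminished (E–G–Bb) that is G.

G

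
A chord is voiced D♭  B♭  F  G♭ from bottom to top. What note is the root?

Reordering Db, Bb, F, Gb into stacked thirds gives Gb–Bb–Db–F; the bottom of that stack, Gb, is the root.

Gb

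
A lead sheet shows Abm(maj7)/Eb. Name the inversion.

Abm(maj7)/Eb means Ab minor-major seventh with Eb in the bass. Eb is the fifth of Ab minor-major seventh (Ab–Cb–Eb–G), so this is second inversion.

second inversion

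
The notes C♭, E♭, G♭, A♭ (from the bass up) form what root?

Reordering Cb, Eb, Gb, Ab into stacked thirds gives Ab–Cb–Eb–Gb; the bottom of that stack, Ab, is the root.

Ab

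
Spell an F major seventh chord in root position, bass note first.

The chord tones are F–A–C–E. With the root (F) lowest for root position: F, A, C, E.

F, A, C, E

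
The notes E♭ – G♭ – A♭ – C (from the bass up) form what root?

Reordering Eb, Gb, Ab, C into stacked thirds gives Ab–C–Eb–Gb; the bottom of that stack, Ab, is the root.

Ab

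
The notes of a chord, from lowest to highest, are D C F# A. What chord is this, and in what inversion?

D dominant seventh, root position

The pitch classes D, C, F#, A arrange in thirds as D–F#–A–C: a D dominant seventh chord.
With the root (D) in the bass, the chord is in root position (figured bass 7).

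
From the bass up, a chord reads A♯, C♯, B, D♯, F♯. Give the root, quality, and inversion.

B major ninth, third inversion

The distinct note names are A#, C#, B, D#, F#. Stacked in thirds they read B–D#–F#–A#–C#, which is a major ninth chord on B.
With the seventh (A#) in the bass, the chord is in third inversion.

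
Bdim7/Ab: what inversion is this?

third inversion

Bdim7/Ab means B diminished seventh with Ab in the bass. Ab is the seventh of B diminished seventh (B–D–F–Ab), so this is third inversion.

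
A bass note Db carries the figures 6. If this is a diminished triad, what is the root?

Bb

The figures 6 mean the third of the chord is in the bass. If Db is the third of a diminished triad, the root is Bb (chord tones Bb–Db–Fb).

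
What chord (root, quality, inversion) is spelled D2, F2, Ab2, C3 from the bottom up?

Reducing to letter names: D, F, Ab, C. These stack in thirds as D–F–Ab–C — a D half-diminished seventh chord.
The lowest note is D, the root of the chord, so this is root position (figured bass 7).

D half-diminished seventh, root position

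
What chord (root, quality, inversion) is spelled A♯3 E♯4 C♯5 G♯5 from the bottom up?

A# minor seventh, root position

The distinct note names are A#, E#, C#, G#. Stacked in thirds they read A#–C#–E#–G#, which is a minor seventh chord on A#.
With the root (A#) in the bass, the chord is in root position (figured bass 7).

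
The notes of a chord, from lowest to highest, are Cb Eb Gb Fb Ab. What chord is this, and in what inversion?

Reducing to letter names: Cb, Eb, Gb, Fb, Ab. These stack in thirds as Fb–Ab–Cb–Eb–Gb — an Fb major ninth chord.
The lowest note is Cb, the fifth of the chord, so this is second inversion.

Fb major ninth, second inversion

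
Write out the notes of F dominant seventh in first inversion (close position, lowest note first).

A, C, Eb, F

The chord tones are F–A–C–Eb. With the third (A) lowest for first inversion: A, C, Eb, F.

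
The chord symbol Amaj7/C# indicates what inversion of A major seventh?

first inversion

Amaj7/C# means A major seventh with C# in the bass. C# is the third of A major seventh (A–C#–E–G#), so this is first inversion.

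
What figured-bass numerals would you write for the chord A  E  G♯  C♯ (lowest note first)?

The notes A, E, G#, C# stack in thirds as A–C#–E–G# — an A major seventh chord. The bass A is the root, so this is root position: figured 7.

7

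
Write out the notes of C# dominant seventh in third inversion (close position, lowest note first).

B, C#, E#, G#

C# dominant seventh is C#–E#–G#–B. Third inversion puts the seventh (B) in the bass, with the remaining tones above: B, C#, E#, G#.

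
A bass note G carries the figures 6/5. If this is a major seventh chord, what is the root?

The figures 6/5 mean the third of the chord is in the bass. If G is the third of a major seventh chord, the root is Eb (chord tones Eb–G–Bb–D).

Eb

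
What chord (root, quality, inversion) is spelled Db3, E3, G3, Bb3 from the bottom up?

The pitch classes Db, E, G, Bb arrange in thirds as E–G–Bb–Db: an E diminished seventh chord.
The lowest note is Db, the seventh of the chord, so this is third inversion (figured bass 4/2).

E diminished seventh, third inversion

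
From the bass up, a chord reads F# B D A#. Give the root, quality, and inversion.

The pitch classes F#, B, D, A# arrange in thirds as B–D–F#–A#: a B minor-major seventh chord.
F# is the fifth of B minor-major seventh; fifth in the bass means second inversion (figured bass 4/3).

B minor-major seventh, second inversion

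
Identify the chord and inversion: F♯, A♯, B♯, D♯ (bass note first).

B# half-diminished seventh, second inversion

The distinct note names are F#, A#, B#, D#. Stacked in thirds they read B#–D#–F#–A#, which is a half-diminished seventh chord on B#.
The lowest note is F#, the fifth of the chord, so this is second inversion (figured bass 4/3).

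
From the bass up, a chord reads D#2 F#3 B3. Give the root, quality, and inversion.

The distinct note names are D#, F#, B. Stacked in thirds they read B–D#–F#, which is a major triad on B.
The lowest note is D#, the third of the chord, so this is first inversion (figured bass 6).

B major, first inversion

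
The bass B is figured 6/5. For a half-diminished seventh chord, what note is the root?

G#

The figures 6/5 mean the third of the chord is in the bass. If B is the third of a half-diminished seventh chord, the root is G# (chord tones G#–B–D–F#).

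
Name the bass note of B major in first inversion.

D#

In first inversion the third is lowest. For B major (B–D#–F#) that is D#.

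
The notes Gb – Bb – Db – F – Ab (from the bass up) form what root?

Gb

Reordering Gb, Bb, Db, F, Ab into stacked thirds gives Gb–Bb–Db–F–Ab; the bottom of that stack, Gb, is the root.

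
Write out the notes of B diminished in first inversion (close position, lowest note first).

D, F, B

The chord tones are B–D–F. With the third (D) lowest for first inversion: D, F, B.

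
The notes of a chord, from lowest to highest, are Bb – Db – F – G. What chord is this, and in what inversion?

The distinct note names are Bb, Db, F, G. Stacked in thirds they read G–Bb–Db–F, which is a half-diminished seventh chord on G.
The lowest note is Bb, the third of the chord, so this is first inversion (figured bass 6/5).

G half-diminished seventh, first inversion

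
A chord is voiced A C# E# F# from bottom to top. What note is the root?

F#

Reordering A, C#, E#, F# into stacked thirds gives F#–A–C#–E#; the bottom of that stack, F#, is the root.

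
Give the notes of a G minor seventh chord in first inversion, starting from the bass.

Bb, D, F, G

Spelling G minor seventh: G–Bb–D–F. In first inversion the third is bass, giving Bb, D, F, G from the bottom.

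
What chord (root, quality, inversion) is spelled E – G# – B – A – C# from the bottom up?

The pitch classes E, G#, B, A, C# arrange in thirds as A–C#–E–G#–B: an A major ninth chord.
The lowest note is E, the fifth of the chord, so this is second inversion.

A major ninth, second inversion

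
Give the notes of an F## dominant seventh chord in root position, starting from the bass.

F##, A##, C##, E#

F## dominant seventh is F##–A##–C##–E#. Root position puts the root (F##) in the bass, with the remaining tones above: F##, A##, C##, E#.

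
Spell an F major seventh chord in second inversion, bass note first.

C, E, F, A

F major seventh is F–A–C–E. Second inversion puts the fifth (C) in the bass, with the remaining tones above: C, E, F, A.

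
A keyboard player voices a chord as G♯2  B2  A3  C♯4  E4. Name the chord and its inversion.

Reducing to letter names: G#, B, A, C#, E. These stack in thirds as A–C#–E–G#–B — an A major ninth chord.
The lowest note is G#, the seventh of the chord, so this is third inversion.

A major ninth, third inversion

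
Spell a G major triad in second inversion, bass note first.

D, G, B

The chord tones are G–B–D. With the fifth (D) lowest for second inversion: D, G, B.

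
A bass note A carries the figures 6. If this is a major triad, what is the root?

The figures 6 mean the third of the chord is in the bass. If A is the third of a major triad, the root is F (chord tones F–A–C).

F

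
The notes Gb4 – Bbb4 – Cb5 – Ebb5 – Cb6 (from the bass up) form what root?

Reordering Gb, Bbb, Cb, Ebb into stacked thirds gives Cb–Ebb–Gb–Bbb; the bottom of that stack, Cb, is the root.

Cb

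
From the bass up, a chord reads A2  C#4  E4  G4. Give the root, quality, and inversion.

A dominant seventh, root position

The distinct note names are A, C#, E, G. Stacked in thirds they read A–C#–E–G, which is a dominant seventh chord on A.
The lowest note is A, the root of the chord, so this is root position (figured bass 7).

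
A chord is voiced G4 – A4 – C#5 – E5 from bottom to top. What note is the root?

A

G, A, C#, E are the tones of an A dominant seventh chord (A–C#–E–G), making A the root.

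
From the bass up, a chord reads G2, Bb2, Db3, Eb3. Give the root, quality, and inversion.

The pitch classes G, Bb, Db, Eb arrange in thirds as Eb–G–Bb–Db: an Eb dominant seventh chord.
The lowest note is G, the third of the chord, so this is first inversion (figured bass 6/5).

Eb dominant seventh, first inversion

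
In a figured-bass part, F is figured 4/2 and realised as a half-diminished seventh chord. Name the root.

G

The figures 4/2 mean the seventh of the chord is in the bass. If F is the seventh of a half-diminished seventh chord, the root is G (chord tones G–Bb–Db–F).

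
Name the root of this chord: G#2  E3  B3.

E

G#, E, B are the tones of an E major triad (E–G#–B), making E the root.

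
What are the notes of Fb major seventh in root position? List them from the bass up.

Spelling Fb major seventh: Fb–Ab–Cb–Eb. In root position the root is bass, giving Fb, Ab, Cb, Eb from the bottom.

Fb, Ab, Cb, Eb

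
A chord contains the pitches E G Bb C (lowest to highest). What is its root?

C

The distinct letter names are E, G, Bb, C. Arranged as a stack of thirds they read C–E–G–Bb, so C is the root (a C dominant seventh chord).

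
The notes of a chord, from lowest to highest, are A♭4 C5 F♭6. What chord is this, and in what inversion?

Reducing to letter names: Ab, C, Fb. These stack in thirds as Fb–Ab–C — an Fb augmented triad.
Ab is the third of Fb augmented; third in the bass means first inversion (figured bass 6).

Fb augmented, first inversion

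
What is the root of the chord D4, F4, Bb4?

Bb

D, F, Bb are the tones of a Bb major triad (Bb–D–F), making Bb the root.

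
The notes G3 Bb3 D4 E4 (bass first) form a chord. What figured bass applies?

6/5

The notes G, Bb, D, E stack in thirds as E–G–Bb–D — an E half-diminished seventh chord. The bass G is the third, so this is first inversion: figured 6/5.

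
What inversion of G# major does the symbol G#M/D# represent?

second inversion

G#M/D# means G# major with D# in the bass. D# is the fifth of G# major (G#–B#–D#), so this is second inversion.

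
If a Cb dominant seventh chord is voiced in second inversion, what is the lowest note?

Gb

In second inversion the fifth is lowest. For Cb dominant seventh (Cb–Eb–Gb–Bbb) that is Gb.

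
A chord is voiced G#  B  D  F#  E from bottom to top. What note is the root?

E

G#, B, D, F#, E are the tones of an E dominant ninth chord (E–G#–B–D–F#), making E the root.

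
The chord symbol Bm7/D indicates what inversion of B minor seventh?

first inversion

Bm7/D means B minor seventh with D in the bass. D is the third of B minor seventh (B–D–F#–A), so this is first inversion.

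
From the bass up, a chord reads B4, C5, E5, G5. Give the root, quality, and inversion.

C major seventh, third inversion

The distinct note names are B, C, E, G. Stacked in thirds they read C–E–G–B, which is a major seventh chord on C.
B is the seventh of C major seventh; seventh in the bass means third inversion (figured bass 4/2).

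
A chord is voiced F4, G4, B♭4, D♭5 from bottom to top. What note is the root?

The distinct letter names are F, G, Bb, Db. Arranged as a stack of thirds they read G–Bb–Db–F, so G is the root (a G half-diminished seventh chord).

G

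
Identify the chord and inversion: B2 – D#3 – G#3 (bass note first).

G# minor, first inversion

Reducing to letter names: B, D#, G#. These stack in thirds as G#–B–D# — a G# minor triad.
The lowest note is B, the third of the chord, so this is first inversion (figured bass 6).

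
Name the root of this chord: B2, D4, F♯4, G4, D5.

Reordering B, D, F#, G into stacked thirds gives G–B–D–F#; the bottom of that stack, G, is the root.

G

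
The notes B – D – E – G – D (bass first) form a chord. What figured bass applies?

4/3

The notes B, D, E, G stack in thirds as E–G–B–D — an E minor seventh chord. The bass B is the fifth, so this is second inversion: figured 4/3.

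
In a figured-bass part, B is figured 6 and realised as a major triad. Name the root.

The figures 6 mean the third of the chord is in the bass. If B is the third of a major triad, the root is G (chord tones G–B–D).

G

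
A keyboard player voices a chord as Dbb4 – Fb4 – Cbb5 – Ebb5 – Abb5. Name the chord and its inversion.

Dbb dominant ninth, root position

The distinct note names are Dbb, Fb, Cbb, Ebb, Abb. Stacked in thirds they read Dbb–Fb–Abb–Cbb–Ebb, which is a dominant ninth chord on Dbb.
The lowest note is Dbb, the root of the chord, so this is root position.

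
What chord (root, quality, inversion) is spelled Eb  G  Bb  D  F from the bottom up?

Eb major ninth, root position

The distinct note names are Eb, G, Bb, D, F. Stacked in thirds they read Eb–G–Bb–D–F, which is a major ninth chord on Eb.
The lowest note is Eb, the root of the chord, so this is root position.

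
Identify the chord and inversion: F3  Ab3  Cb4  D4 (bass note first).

D diminished seventh, first inversion

The pitch classes F, Ab, Cb, D arrange in thirds as D–F–Ab–Cb: a D diminished seventh chord.
The lowest note is F, the third of the chord, so this is first inversion (figured bass 6/5).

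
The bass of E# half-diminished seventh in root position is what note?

The root of E# half-diminished seventh (E#–G#–B–D#) is E#; that is the bass in root position.

E#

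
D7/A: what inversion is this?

second inversion

D7/A means D dominant seventh with A in the bass. A is the fifth of D dominant seventh (D–F#–A–C), so this is second inversion.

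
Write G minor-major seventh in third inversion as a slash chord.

Third inversion of G minor-major seventh has the seventh (F#) in the bass. As a slash chord: Gm(maj7)/F#.

Gm(maj7)/F#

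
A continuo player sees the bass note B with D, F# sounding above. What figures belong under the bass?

The notes B, D, F# stack in thirds as B–D–F# — a B minor triad. The bass B is the root, so this is root position: figured 5/3.

5/3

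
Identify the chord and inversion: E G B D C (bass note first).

The pitch classes E, G, B, D, C arrange in thirds as C–E–G–B–D: a C major ninth chord.
The lowest note is E, the third of the chord, so this is first inversion.

C major ninth, first inversion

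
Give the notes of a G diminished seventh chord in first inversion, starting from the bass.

G diminished seventh is G–Bb–Db–Fb. First inversion puts the third (Bb) in the bass, with the remaining tones above: Bb, Db, Fb, G.

Bb, Db, Fb, G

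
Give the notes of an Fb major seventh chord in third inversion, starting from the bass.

Fb major seventh is Fb–Ab–Cb–Eb. Third inversion puts the seventh (Eb) in the bass, with the remaining tones above: Eb, Fb, Ab, Cb.

Eb, Fb, Ab, Cb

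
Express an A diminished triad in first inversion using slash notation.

Adim/C

First inversion of A diminished has the third (C) in the bass. As a slash chord: Adim/C.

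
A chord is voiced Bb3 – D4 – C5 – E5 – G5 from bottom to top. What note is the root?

Bb, D, C, E, G are the tones of a C dominant ninth chord (C–E–G–Bb–D), making C the root.

C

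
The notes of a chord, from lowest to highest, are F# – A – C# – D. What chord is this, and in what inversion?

The distinct note names are F#, A, C#, D. Stacked in thirds they read D–F#–A–C#, which is a major seventh chord on D.
F# is the third of D major seventh; third in the bass means first inversion (figured bass 6/5).

D major seventh, first inversion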